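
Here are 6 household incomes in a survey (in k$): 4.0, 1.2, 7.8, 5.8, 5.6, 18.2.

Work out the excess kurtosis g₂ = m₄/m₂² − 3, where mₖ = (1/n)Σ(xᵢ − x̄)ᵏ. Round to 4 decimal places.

x̄ = 7.1000
Σ(xᵢ − x̄)² = 172.0600 ⇒ m₂ = 28.67667
Σ(xᵢ − x̄)⁴ = 16492.9510 ⇒ m₄ = 2748.82517
m₂² = 822.35121
g₂ = m₄/m₂² − 3 = 3.34264 − 3 ≈ 0.3426

0.3426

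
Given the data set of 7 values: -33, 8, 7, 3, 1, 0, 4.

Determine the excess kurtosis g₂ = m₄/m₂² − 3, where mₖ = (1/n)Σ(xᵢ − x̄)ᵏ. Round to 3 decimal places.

1.789

x̄ = -1.4286
Σ(xᵢ − x̄)² = 1213.7143 ⇒ m₂ = 173.38776
Σ(xᵢ − x̄)⁴ = 1007762.4140 ⇒ m₄ = 143966.05914
m₂² = 30063.31362
g₂ = m₄/m₂² − 3 = 4.78876 − 3 ≈ 1.789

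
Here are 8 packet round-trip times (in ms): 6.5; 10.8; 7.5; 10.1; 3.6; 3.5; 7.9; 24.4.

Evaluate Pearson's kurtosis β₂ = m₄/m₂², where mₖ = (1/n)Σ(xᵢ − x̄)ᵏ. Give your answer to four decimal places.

4.5274

x̄ = 9.2875
Σ(xᵢ − x̄)² = 310.0687 ⇒ m₂ = 38.75859
Σ(xᵢ − x̄)⁴ = 54409.1776 ⇒ m₄ = 6801.14721
m₂² = 1502.22859
β₂ = m₄/m₂² = 6801.14721 / 1502.22859 ≈ 4.5274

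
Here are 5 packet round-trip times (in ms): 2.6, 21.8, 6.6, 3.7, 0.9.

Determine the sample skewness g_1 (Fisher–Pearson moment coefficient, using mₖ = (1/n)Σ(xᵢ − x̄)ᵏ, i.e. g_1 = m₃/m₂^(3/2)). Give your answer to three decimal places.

x̄ = (2.6 + 21.8 + 6.6 + 3.7 + 0.9) / 5 = 7.1200
deviations (xᵢ − x̄): -4.5200, 14.6800, -0.5200, -3.4200, -6.2200
Σ(xᵢ − x̄)² = 286.5880 ⇒ m₂ = 286.5880/5 = 57.31760
Σ(xᵢ − x̄)³ = 2790.4457 ⇒ m₃ = 2790.4457/5 = 558.08914
m₂^(3/2) = 57.31760^(1.5) = 433.94231
g_1 = m₃ / m₂^(3/2) = 558.08914 / 433.94231 ≈ 1.286

1.286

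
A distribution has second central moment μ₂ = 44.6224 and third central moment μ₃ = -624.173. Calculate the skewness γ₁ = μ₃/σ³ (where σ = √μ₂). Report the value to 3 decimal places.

-2.094

σ = √μ₂ = √44.6224 = 6.68000
σ³ = μ₂^(3/2) = 298.07763
γ₁ = μ₃/σ³ = -624.173 / 298.07763 ≈ -2.094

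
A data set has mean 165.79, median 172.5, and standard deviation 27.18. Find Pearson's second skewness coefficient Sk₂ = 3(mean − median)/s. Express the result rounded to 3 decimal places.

-0.741

Sk₂ = 3(165.79 − 172.5) / 27.18 = 3 × -6.7100 / 27.18
    = -20.1300 / 27.18 ≈ -0.741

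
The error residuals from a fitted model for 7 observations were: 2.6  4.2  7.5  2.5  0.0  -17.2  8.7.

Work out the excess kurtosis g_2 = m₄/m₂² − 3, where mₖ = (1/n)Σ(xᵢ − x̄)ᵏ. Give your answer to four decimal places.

1.1443

x̄ = 1.1857
Σ(xᵢ − x̄)² = 448.5886 ⇒ m₂ = 64.08408
Σ(xᵢ − x̄)⁴ = 119136.7031 ⇒ m₄ = 17019.52902
m₂² = 4106.76952
g_2 = m₄/m₂² − 3 = 4.14426 − 3 ≈ 1.1443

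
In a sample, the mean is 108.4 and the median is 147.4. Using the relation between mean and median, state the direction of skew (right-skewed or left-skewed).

left-skewed

mean − median = 108.4 − 147.4 = -39.0
mean < median ⇒ the longer tail is on the left ⇒ left-skewed (negatively skewed).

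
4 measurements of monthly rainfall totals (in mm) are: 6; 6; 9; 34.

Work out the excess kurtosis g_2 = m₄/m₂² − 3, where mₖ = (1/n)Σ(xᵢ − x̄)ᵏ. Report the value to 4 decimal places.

-0.6975

x̄ = 13.7500
Σ(xᵢ − x̄)² = 552.7500 ⇒ m₂ = 138.18750
Σ(xᵢ − x̄)⁴ = 175875.3281 ⇒ m₄ = 43968.83203
m₂² = 19095.78516
g_2 = m₄/m₂² − 3 = 2.30254 − 3 ≈ -0.6975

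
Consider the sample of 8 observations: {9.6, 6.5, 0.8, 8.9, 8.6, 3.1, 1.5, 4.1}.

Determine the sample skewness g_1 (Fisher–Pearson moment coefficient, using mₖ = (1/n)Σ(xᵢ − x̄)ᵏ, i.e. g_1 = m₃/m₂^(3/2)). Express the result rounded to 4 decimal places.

-0.0609

x̄ = (9.6 + 6.5 + 0.8 + 8.9 + 8.6 + 3.1 + 1.5 + 4.1) / 8 = 5.3875
deviations (xᵢ − x̄): 4.2125, 1.1125, -4.5875, 3.5125, 3.2125, -2.2875, -3.8875, -1.2875
Σ(xᵢ − x̄)² = 84.6888 ⇒ m₂ = 84.6888/8 = 10.58609
Σ(xᵢ − x̄)³ = -16.7812 ⇒ m₃ = -16.7812/8 = -2.09764
m₂^(3/2) = 10.58609^(1.5) = 34.44321
g_1 = m₃ / m₂^(3/2) = -2.09764 / 34.44321 ≈ -0.0609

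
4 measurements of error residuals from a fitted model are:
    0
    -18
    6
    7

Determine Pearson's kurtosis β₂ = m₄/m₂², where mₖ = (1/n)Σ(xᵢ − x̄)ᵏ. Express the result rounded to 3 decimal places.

2.124

x̄ = -1.2500
Σ(xᵢ − x̄)² = 402.7500 ⇒ m₂ = 100.68750
Σ(xᵢ − x̄)⁴ = 86113.0781 ⇒ m₄ = 21528.26953
m₂² = 10137.97266
β₂ = m₄/m₂² = 21528.26953 / 10137.97266 ≈ 2.124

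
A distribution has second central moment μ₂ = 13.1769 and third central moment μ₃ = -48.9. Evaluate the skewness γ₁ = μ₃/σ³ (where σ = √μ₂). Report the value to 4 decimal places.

σ = √μ₂ = √13.1769 = 3.63000
σ³ = μ₂^(3/2) = 47.83215
γ₁ = μ₃/σ³ = -48.9 / 47.83215 ≈ -1.0223

-1.0223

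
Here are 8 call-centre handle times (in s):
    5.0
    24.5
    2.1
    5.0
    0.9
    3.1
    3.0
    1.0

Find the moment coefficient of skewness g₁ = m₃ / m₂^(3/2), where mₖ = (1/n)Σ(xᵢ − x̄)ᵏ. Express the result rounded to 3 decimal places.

x̄ = (5.0 + 24.5 + 2.1 + 5.0 + 0.9 + 3.1 + 3.0 + 1.0) / 8 = 5.5750
deviations (xᵢ − x̄): -0.5750, 18.9250, -3.4750, -0.5750, -4.6750, -2.4750, -2.5750, -4.5750
Σ(xᵢ − x̄)² = 426.4350 ⇒ m₂ = 426.4350/8 = 53.30438
Σ(xᵢ − x̄)³ = 6505.5848 ⇒ m₃ = 6505.5848/8 = 813.19809
m₂^(3/2) = 53.30438^(1.5) = 389.17442
g₁ = m₃ / m₂^(3/2) = 813.19809 / 389.17442 ≈ 2.090

2.090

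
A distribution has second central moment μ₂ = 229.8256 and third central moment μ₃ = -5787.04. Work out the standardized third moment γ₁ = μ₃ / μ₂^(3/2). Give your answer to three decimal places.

-1.661

σ = √μ₂ = √229.8256 = 15.16000
σ³ = μ₂^(3/2) = 3484.15610
γ₁ = μ₃/σ³ = -5787.04 / 3484.15610 ≈ -1.661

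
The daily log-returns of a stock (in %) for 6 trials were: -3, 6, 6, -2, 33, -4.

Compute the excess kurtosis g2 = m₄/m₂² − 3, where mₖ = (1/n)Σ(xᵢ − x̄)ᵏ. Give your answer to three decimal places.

0.492

x̄ = 6.0000
Σ(xᵢ − x̄)² = 974.0000 ⇒ m₂ = 162.33333
Σ(xᵢ − x̄)⁴ = 552098.0000 ⇒ m₄ = 92016.33333
m₂² = 26352.11111
g2 = m₄/m₂² − 3 = 3.49180 − 3 ≈ 0.492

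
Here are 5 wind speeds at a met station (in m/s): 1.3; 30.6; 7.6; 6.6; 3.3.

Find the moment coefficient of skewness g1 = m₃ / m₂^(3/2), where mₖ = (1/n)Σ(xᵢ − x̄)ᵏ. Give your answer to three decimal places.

x̄ = (1.3 + 30.6 + 7.6 + 6.6 + 3.3) / 5 = 9.8800
deviations (xᵢ − x̄): -8.5800, 20.7200, -2.2800, -3.2800, -6.5800
Σ(xᵢ − x̄)² = 562.1880 ⇒ m₂ = 562.1880/5 = 112.43760
Σ(xᵢ − x̄)³ = 7931.8183 ⇒ m₃ = 7931.8183/5 = 1586.36366
m₂^(3/2) = 112.43760^(1.5) = 1192.25005
g1 = m₃ / m₂^(3/2) = 1586.36366 / 1192.25005 ≈ 1.331

1.331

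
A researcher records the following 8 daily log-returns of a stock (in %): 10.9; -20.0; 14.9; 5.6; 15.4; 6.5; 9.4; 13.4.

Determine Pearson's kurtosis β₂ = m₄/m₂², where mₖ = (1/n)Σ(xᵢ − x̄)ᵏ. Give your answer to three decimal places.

5.066

x̄ = 7.0125
Σ(xᵢ − x̄)² = 926.1088 ⇒ m₂ = 115.76359
Σ(xᵢ − x̄)⁴ = 543174.9793 ⇒ m₄ = 67896.87241
m₂² = 13401.20964
β₂ = m₄/m₂² = 67896.87241 / 13401.20964 ≈ 5.066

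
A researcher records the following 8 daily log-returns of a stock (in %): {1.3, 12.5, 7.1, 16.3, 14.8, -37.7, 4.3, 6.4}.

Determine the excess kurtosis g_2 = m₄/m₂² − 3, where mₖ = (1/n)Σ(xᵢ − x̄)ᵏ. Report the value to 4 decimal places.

2.1633

x̄ = 3.1250
Σ(xᵢ − x̄)² = 2095.6950 ⇒ m₂ = 261.96188
Σ(xᵢ − x̄)⁴ = 2834636.2225 ⇒ m₄ = 354329.52781
m₂² = 68624.02395
g_2 = m₄/m₂² − 3 = 5.16335 − 3 ≈ 2.1633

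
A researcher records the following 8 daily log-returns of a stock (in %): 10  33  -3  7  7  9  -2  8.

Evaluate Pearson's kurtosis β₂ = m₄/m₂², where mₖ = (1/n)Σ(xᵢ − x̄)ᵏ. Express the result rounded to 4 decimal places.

4.2535

x̄ = 8.6250
Σ(xᵢ − x̄)² = 849.8750 ⇒ m₂ = 106.23438
Σ(xᵢ − x̄)⁴ = 384028.0566 ⇒ m₄ = 48003.50708
m₂² = 11285.74243
β₂ = m₄/m₂² = 48003.50708 / 11285.74243 ≈ 4.2535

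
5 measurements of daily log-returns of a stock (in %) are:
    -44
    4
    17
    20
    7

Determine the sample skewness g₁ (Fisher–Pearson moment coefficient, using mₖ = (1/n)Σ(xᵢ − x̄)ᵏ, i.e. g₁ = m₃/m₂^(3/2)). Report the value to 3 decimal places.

-1.257

x̄ = (-44 + 4 + 17 + 20 + 7) / 5 = 0.8000
deviations (xᵢ − x̄): -44.8000, 3.2000, 16.2000, 19.2000, 6.2000
Σ(xᵢ − x̄)² = 2686.8000 ⇒ m₂ = 2686.8000/5 = 537.36000
Σ(xᵢ − x̄)³ = -78314.8800 ⇒ m₃ = -78314.8800/5 = -15662.97600
m₂^(3/2) = 537.36000^(1.5) = 12456.55652
g₁ = m₃ / m₂^(3/2) = -15662.97600 / 12456.55652 ≈ -1.257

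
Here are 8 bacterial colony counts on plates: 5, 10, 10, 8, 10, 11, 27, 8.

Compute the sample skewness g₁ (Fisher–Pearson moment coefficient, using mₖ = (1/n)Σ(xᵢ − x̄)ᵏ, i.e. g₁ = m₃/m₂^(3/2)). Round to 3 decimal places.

1.894

x̄ = (5 + 10 + 10 + 8 + 10 + 11 + 27 + 8) / 8 = 11.1250
deviations (xᵢ − x̄): -6.1250, -1.1250, -1.1250, -3.1250, -1.1250, -0.1250, 15.8750, -3.1250
Σ(xᵢ − x̄)² = 312.8750 ⇒ m₂ = 312.8750/8 = 39.10938
Σ(xᵢ − x̄)³ = 3705.6563 ⇒ m₃ = 3705.6563/8 = 463.20703
m₂^(3/2) = 39.10938^(1.5) = 244.58021
g₁ = m₃ / m₂^(3/2) = 463.20703 / 244.58021 ≈ 1.894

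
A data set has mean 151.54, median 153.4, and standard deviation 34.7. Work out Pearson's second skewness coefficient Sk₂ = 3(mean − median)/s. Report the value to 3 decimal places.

Sk₂ = 3(151.54 − 153.4) / 34.7 = 3 × -1.8600 / 34.7
    = -5.5800 / 34.7 ≈ -0.161

-0.161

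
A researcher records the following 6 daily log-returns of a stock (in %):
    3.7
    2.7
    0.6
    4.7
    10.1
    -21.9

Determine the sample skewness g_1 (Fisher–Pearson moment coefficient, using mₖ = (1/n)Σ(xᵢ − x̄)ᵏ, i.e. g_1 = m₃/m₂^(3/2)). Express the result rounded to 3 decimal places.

-1.453

x̄ = (3.7 + 2.7 + 0.6 + 4.7 + 10.1 - 21.9) / 6 = -0.0167
deviations (xᵢ − x̄): 3.7167, 2.7167, 0.6167, 4.7167, 10.1167, -21.8833
Σ(xᵢ − x̄)² = 625.0483 ⇒ m₂ = 625.0483/6 = 104.17472
Σ(xᵢ − x̄)³ = -9267.5306 ⇒ m₃ = -9267.5306/6 = -1544.58843
m₂^(3/2) = 104.17472^(1.5) = 1063.26992
g_1 = m₃ / m₂^(3/2) = -1544.58843 / 1063.26992 ≈ -1.453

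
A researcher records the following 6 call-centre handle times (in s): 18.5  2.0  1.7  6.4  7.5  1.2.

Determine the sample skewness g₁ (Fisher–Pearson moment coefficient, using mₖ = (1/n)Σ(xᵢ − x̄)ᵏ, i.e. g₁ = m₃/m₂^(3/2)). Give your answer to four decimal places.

x̄ = (18.5 + 2.0 + 1.7 + 6.4 + 7.5 + 1.2) / 6 = 6.2167
deviations (xᵢ − x̄): 12.2833, -4.2167, -4.5167, 0.1833, 1.2833, -5.0167
Σ(xᵢ − x̄)² = 215.9083 ⇒ m₂ = 215.9083/6 = 35.98472
Σ(xᵢ − x̄)³ = 1562.0636 ⇒ m₃ = 1562.0636/6 = 260.34393
m₂^(3/2) = 35.98472^(1.5) = 215.86251
g₁ = m₃ / m₂^(3/2) = 260.34393 / 215.86251 ≈ 1.2061

1.2061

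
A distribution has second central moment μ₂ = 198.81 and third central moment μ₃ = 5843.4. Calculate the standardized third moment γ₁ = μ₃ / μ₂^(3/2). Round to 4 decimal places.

σ = √μ₂ = √198.81 = 14.10000
σ³ = μ₂^(3/2) = 2803.22100
γ₁ = μ₃/σ³ = 5843.4 / 2803.22100 ≈ 2.0845

2.0845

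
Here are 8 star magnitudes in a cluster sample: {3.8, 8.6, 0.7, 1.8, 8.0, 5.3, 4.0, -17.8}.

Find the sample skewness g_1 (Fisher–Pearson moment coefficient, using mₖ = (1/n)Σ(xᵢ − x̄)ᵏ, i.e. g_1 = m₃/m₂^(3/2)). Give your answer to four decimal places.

x̄ = (3.8 + 8.6 + 0.7 + 1.8 + 8.0 + 5.3 + 4.0 - 17.8) / 8 = 1.8000
deviations (xᵢ − x̄): 2.0000, 6.8000, -1.1000, 0.0000, 6.2000, 3.5000, 2.2000, -19.6000
Σ(xᵢ − x̄)² = 491.1400 ⇒ m₂ = 491.1400/8 = 61.39250
Σ(xᵢ − x̄)³ = -6916.5840 ⇒ m₃ = -6916.5840/8 = -864.57300
m₂^(3/2) = 61.39250^(1.5) = 481.03090
g_1 = m₃ / m₂^(3/2) = -864.57300 / 481.03090 ≈ -1.7973

-1.7973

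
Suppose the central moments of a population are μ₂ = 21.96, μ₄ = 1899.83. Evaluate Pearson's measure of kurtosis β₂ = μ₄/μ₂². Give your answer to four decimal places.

3.9396

μ₂² = 21.96² = 482.24160
μ₄/μ₂² = 1899.83 / 482.24160 = 3.93958
β₂ ≈ 3.9396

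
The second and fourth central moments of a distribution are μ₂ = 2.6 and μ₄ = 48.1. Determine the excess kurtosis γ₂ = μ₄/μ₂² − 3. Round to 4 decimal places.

μ₂² = 2.6² = 6.76000
μ₄/μ₂² = 48.1 / 6.76000 = 7.11538
γ₂ = 7.11538 − 3 ≈ 4.1154

4.1154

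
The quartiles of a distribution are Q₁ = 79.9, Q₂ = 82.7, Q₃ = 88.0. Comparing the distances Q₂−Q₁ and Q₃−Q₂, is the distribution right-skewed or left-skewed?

Q₂ − Q₁ = 2.8;  Q₃ − Q₂ = 5.3
Q₃ − Q₂ > Q₂ − Q₁ ⇒ the upper half is more spread out ⇒ right-skewed.

right-skewed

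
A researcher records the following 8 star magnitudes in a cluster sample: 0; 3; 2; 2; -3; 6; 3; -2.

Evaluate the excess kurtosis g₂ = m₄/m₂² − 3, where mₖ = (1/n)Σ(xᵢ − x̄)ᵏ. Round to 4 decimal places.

-0.8321

x̄ = 1.3750
Σ(xᵢ − x̄)² = 59.8750 ⇒ m₂ = 7.48438
Σ(xᵢ − x̄)⁴ = 971.4941 ⇒ m₄ = 121.43677
m₂² = 56.01587
g₂ = m₄/m₂² − 3 = 2.16790 − 3 ≈ -0.8321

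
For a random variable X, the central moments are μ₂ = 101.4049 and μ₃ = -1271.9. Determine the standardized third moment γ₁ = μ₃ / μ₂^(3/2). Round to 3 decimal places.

-1.246

σ = √μ₂ = √101.4049 = 10.07000
σ³ = μ₂^(3/2) = 1021.14734
γ₁ = μ₃/σ³ = -1271.9 / 1021.14734 ≈ -1.246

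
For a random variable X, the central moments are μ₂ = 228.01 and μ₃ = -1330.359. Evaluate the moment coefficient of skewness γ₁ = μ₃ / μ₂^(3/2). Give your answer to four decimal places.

-0.3864

σ = √μ₂ = √228.01 = 15.10000
σ³ = μ₂^(3/2) = 3442.95100
γ₁ = μ₃/σ³ = -1330.359 / 3442.95100 ≈ -0.3864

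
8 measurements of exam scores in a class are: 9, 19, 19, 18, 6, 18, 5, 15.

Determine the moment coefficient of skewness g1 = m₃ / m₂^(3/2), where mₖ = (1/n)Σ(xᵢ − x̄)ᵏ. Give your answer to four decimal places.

-0.4976

x̄ = (9 + 19 + 19 + 18 + 6 + 18 + 5 + 15) / 8 = 13.6250
deviations (xᵢ − x̄): -4.6250, 5.3750, 5.3750, 4.3750, -7.6250, 4.3750, -8.6250, 1.3750
Σ(xᵢ − x̄)² = 251.8750 ⇒ m₂ = 251.8750/8 = 31.48438
Σ(xᵢ − x̄)³ = -703.2188 ⇒ m₃ = -703.2188/8 = -87.90234
m₂^(3/2) = 31.48438^(1.5) = 176.66179
g1 = m₃ / m₂^(3/2) = -87.90234 / 176.66179 ≈ -0.4976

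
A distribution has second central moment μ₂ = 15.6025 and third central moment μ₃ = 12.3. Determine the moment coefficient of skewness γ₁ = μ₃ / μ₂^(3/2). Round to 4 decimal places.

σ = √μ₂ = √15.6025 = 3.95000
σ³ = μ₂^(3/2) = 61.62988
γ₁ = μ₃/σ³ = 12.3 / 61.62988 ≈ 0.1996

0.1996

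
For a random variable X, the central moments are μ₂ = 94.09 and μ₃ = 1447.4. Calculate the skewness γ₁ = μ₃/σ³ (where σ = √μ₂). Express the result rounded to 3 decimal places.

1.586

σ = √μ₂ = √94.09 = 9.70000
σ³ = μ₂^(3/2) = 912.67300
γ₁ = μ₃/σ³ = 1447.4 / 912.67300 ≈ 1.586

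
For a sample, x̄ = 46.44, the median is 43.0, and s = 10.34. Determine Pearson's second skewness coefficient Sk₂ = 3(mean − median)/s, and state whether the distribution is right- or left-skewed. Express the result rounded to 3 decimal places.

Sk₂ = 3(46.44 − 43.0) / 10.34 = 3 × 3.4400 / 10.34
    = 10.3200 / 10.34 ≈ 0.998
Sk₂ > 0 ⇒ mean > median ⇒ right-skewed (positive skew).

0.998, right-skewed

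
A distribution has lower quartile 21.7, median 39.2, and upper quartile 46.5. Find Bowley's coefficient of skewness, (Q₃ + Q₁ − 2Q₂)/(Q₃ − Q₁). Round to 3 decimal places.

numerator: Q₃ + Q₁ − 2Q₂ = 46.5 + 21.7 − 2×39.2 = -10.2000
denominator: Q₃ − Q₁ = 46.5 − 21.7 = 24.8000
Bowley skewness = -10.2000 / 24.8000 ≈ -0.411

-0.411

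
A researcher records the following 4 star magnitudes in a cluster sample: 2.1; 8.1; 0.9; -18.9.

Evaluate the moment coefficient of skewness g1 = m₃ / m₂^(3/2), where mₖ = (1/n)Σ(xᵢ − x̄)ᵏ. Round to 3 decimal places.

x̄ = (2.1 + 8.1 + 0.9 - 18.9) / 4 = -1.9500
deviations (xᵢ − x̄): 4.0500, 10.0500, 2.8500, -16.9500
Σ(xᵢ − x̄)² = 412.8300 ⇒ m₂ = 412.8300/4 = 103.20750
Σ(xᵢ − x̄)³ = -3765.1230 ⇒ m₃ = -3765.1230/4 = -941.28075
m₂^(3/2) = 103.20750^(1.5) = 1048.49626
g1 = m₃ / m₂^(3/2) = -941.28075 / 1048.49626 ≈ -0.898

-0.898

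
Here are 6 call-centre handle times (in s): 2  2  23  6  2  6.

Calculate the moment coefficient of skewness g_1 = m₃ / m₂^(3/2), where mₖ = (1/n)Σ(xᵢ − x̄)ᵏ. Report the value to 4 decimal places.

x̄ = (2 + 2 + 23 + 6 + 2 + 6) / 6 = 6.8333
deviations (xᵢ − x̄): -4.8333, -4.8333, 16.1667, -0.8333, -4.8333, -0.8333
Σ(xᵢ − x̄)² = 332.8333 ⇒ m₂ = 332.8333/6 = 55.47222
Σ(xᵢ − x̄)³ = 3885.4444 ⇒ m₃ = 3885.4444/6 = 647.57407
m₂^(3/2) = 55.47222^(1.5) = 413.15532
g_1 = m₃ / m₂^(3/2) = 647.57407 / 413.15532 ≈ 1.5674

1.5674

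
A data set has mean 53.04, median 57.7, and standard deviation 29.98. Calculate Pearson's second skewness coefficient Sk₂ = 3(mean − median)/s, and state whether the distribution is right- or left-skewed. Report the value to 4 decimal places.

Sk₂ = 3(53.04 − 57.7) / 29.98 = 3 × -4.6600 / 29.98
    = -13.9800 / 29.98 ≈ -0.4663
Sk₂ < 0 ⇒ mean < median ⇒ left-skewed (negative skew).

-0.4663, left-skewed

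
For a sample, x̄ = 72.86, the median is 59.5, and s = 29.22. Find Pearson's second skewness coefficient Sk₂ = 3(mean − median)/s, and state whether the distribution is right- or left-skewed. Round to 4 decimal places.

1.3717, right-skewed

Sk₂ = 3(72.86 − 59.5) / 29.22 = 3 × 13.3600 / 29.22
    = 40.0800 / 29.22 ≈ 1.3717
Sk₂ > 0 ⇒ mean > median ⇒ right-skewed (positive skew).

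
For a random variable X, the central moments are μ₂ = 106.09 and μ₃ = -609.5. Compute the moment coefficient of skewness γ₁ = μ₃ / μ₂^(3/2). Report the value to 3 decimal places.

-0.558

σ = √μ₂ = √106.09 = 10.30000
σ³ = μ₂^(3/2) = 1092.72700
γ₁ = μ₃/σ³ = -609.5 / 1092.72700 ≈ -0.558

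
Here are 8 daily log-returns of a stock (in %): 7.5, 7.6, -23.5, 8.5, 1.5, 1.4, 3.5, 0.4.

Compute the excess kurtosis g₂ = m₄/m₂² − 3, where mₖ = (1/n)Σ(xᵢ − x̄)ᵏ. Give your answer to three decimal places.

2.127

x̄ = 0.8625
Σ(xᵢ − x̄)² = 749.1788 ⇒ m₂ = 93.64734
Σ(xᵢ − x̄)⁴ = 359732.3428 ⇒ m₄ = 44966.54285
m₂² = 8769.82499
g₂ = m₄/m₂² − 3 = 5.12742 − 3 ≈ 2.127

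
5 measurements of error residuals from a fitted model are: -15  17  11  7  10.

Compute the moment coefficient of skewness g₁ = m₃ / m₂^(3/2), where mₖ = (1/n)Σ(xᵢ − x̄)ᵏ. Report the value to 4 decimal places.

-1.1659

x̄ = (-15 + 17 + 11 + 7 + 10) / 5 = 6.0000
deviations (xᵢ − x̄): -21.0000, 11.0000, 5.0000, 1.0000, 4.0000
Σ(xᵢ − x̄)² = 604.0000 ⇒ m₂ = 604.0000/5 = 120.80000
Σ(xᵢ − x̄)³ = -7740.0000 ⇒ m₃ = -7740.0000/5 = -1548.00000
m₂^(3/2) = 120.80000^(1.5) = 1327.70136
g₁ = m₃ / m₂^(3/2) = -1548.00000 / 1327.70136 ≈ -1.1659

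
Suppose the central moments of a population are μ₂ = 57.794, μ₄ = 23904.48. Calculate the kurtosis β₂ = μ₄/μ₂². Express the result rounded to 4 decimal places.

μ₂² = 57.794² = 3340.14644
μ₄/μ₂² = 23904.48 / 3340.14644 = 7.15672
β₂ ≈ 7.1567

7.1567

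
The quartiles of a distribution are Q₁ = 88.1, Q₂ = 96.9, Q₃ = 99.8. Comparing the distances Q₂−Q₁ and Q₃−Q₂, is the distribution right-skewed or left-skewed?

left-skewed

Q₂ − Q₁ = 8.8;  Q₃ − Q₂ = 2.9
Q₂ − Q₁ > Q₃ − Q₂ ⇒ the lower half is more spread out ⇒ left-skewed.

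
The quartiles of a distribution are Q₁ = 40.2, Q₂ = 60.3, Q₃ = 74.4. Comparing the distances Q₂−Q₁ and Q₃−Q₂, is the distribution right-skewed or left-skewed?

left-skewed

Q₂ − Q₁ = 20.1;  Q₃ − Q₂ = 14.1
Q₂ − Q₁ > Q₃ − Q₂ ⇒ the lower half is more spread out ⇒ left-skewed.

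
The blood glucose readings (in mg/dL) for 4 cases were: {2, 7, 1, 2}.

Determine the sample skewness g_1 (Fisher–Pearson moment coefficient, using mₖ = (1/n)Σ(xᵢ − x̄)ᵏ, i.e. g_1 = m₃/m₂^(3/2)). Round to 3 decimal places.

x̄ = (2 + 7 + 1 + 2) / 4 = 3.0000
deviations (xᵢ − x̄): -1.0000, 4.0000, -2.0000, -1.0000
Σ(xᵢ − x̄)² = 22.0000 ⇒ m₂ = 22.0000/4 = 5.50000
Σ(xᵢ − x̄)³ = 54.0000 ⇒ m₃ = 54.0000/4 = 13.50000
m₂^(3/2) = 5.50000^(1.5) = 12.89864
g_1 = m₃ / m₂^(3/2) = 13.50000 / 12.89864 ≈ 1.047

1.047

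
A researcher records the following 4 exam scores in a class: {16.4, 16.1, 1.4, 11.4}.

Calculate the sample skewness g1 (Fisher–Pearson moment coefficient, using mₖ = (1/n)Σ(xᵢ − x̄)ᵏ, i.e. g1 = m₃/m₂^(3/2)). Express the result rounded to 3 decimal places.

x̄ = (16.4 + 16.1 + 1.4 + 11.4) / 4 = 11.3250
deviations (xᵢ − x̄): 5.0750, 4.7750, -9.9250, 0.0750
Σ(xᵢ − x̄)² = 147.0675 ⇒ m₂ = 147.0675/4 = 36.76688
Σ(xᵢ − x̄)³ = -738.0851 ⇒ m₃ = -738.0851/4 = -184.52128
m₂^(3/2) = 36.76688^(1.5) = 222.93850
g1 = m₃ / m₂^(3/2) = -184.52128 / 222.93850 ≈ -0.828

-0.828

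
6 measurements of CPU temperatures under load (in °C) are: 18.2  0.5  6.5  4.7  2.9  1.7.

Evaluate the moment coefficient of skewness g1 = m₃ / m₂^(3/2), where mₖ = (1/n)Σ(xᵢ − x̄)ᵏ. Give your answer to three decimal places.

1.376

x̄ = (18.2 + 0.5 + 6.5 + 4.7 + 2.9 + 1.7) / 6 = 5.7500
deviations (xᵢ − x̄): 12.4500, -5.2500, 0.7500, -1.0500, -2.8500, -4.0500
Σ(xᵢ − x̄)² = 208.7550 ⇒ m₂ = 208.7550/6 = 34.79250
Σ(xᵢ − x̄)³ = 1694.7630 ⇒ m₃ = 1694.7630/6 = 282.46050
m₂^(3/2) = 34.79250^(1.5) = 205.22414
g1 = m₃ / m₂^(3/2) = 282.46050 / 205.22414 ≈ 1.376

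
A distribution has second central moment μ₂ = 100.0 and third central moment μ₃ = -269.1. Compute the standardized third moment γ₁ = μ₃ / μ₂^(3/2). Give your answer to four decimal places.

σ = √μ₂ = √100.0 = 10.00000
σ³ = μ₂^(3/2) = 1000.00000
γ₁ = μ₃/σ³ = -269.1 / 1000.00000 ≈ -0.2691

-0.2691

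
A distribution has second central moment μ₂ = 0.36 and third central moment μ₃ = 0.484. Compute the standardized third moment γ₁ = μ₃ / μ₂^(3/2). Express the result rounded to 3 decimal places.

σ = √μ₂ = √0.36 = 0.60000
σ³ = μ₂^(3/2) = 0.21600
γ₁ = μ₃/σ³ = 0.484 / 0.21600 ≈ 2.241

2.241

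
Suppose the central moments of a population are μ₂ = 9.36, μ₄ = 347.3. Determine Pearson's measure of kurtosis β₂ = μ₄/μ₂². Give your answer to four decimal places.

3.9642

μ₂² = 9.36² = 87.60960
μ₄/μ₂² = 347.3 / 87.60960 = 3.96418
β₂ ≈ 3.9642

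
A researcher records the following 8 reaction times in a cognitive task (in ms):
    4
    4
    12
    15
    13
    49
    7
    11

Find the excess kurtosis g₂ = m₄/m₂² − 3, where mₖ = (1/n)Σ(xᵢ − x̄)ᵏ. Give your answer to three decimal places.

x̄ = 14.3750
Σ(xᵢ − x̄)² = 1487.8750 ⇒ m₂ = 185.98438
Σ(xᵢ − x̄)⁴ = 1463635.3691 ⇒ m₄ = 182954.42114
m₂² = 34590.18774
g₂ = m₄/m₂² − 3 = 5.28920 − 3 ≈ 2.289

2.289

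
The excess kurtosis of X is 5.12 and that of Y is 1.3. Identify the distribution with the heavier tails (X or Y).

X

Higher excess kurtosis ⇒ heavier tails relative to the normal distribution.
5.12 vs 1.3: the larger is 5.12, so X has heavier tails.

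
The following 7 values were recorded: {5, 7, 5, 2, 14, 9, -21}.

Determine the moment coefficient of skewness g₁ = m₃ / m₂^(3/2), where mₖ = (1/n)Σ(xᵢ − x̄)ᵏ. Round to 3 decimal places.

-1.546

x̄ = (5 + 7 + 5 + 2 + 14 + 9 - 21) / 7 = 3.0000
deviations (xᵢ − x̄): 2.0000, 4.0000, 2.0000, -1.0000, 11.0000, 6.0000, -24.0000
Σ(xᵢ − x̄)² = 758.0000 ⇒ m₂ = 758.0000/7 = 108.28571
Σ(xᵢ − x̄)³ = -12198.0000 ⇒ m₃ = -12198.0000/7 = -1742.57143
m₂^(3/2) = 108.28571^(1.5) = 1126.82571
g₁ = m₃ / m₂^(3/2) = -1742.57143 / 1126.82571 ≈ -1.546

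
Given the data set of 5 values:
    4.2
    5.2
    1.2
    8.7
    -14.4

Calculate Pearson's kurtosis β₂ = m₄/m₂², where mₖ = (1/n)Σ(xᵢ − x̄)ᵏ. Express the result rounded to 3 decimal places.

2.848

x̄ = 0.9800
Σ(xᵢ − x̄)² = 324.3680 ⇒ m₂ = 64.87360
Σ(xᵢ − x̄)⁴ = 59929.8676 ⇒ m₄ = 11985.97353
m₂² = 4208.58398
β₂ = m₄/m₂² = 11985.97353 / 4208.58398 ≈ 2.848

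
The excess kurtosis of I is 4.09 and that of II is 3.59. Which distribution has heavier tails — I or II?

I

Higher excess kurtosis ⇒ heavier tails relative to the normal distribution.
4.09 vs 3.59: the larger is 4.09, so I has heavier tails.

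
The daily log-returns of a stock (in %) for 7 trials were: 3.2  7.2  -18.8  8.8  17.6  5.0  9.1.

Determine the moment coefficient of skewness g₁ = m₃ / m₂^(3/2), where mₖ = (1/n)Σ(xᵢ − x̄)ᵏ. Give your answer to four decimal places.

x̄ = (3.2 + 7.2 - 18.8 + 8.8 + 17.6 + 5.0 + 9.1) / 7 = 4.5857
deviations (xᵢ − x̄): -1.3857, 2.6143, -23.3857, 4.2143, 13.0143, 0.4143, 4.5143
Σ(xᵢ − x̄)² = 763.3286 ⇒ m₂ = 763.3286/7 = 109.04694
Σ(xᵢ − x̄)³ = -10403.0809 ⇒ m₃ = -10403.0809/7 = -1486.15441
m₂^(3/2) = 109.04694^(1.5) = 1138.72857
g₁ = m₃ / m₂^(3/2) = -1486.15441 / 1138.72857 ≈ -1.3051

-1.3051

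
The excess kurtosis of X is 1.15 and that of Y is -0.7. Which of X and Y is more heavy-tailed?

Higher excess kurtosis ⇒ heavier tails relative to the normal distribution.
1.15 vs -0.7: the larger is 1.15, so X has heavier tails. (X is leptokurtic — heavier-than-normal tails; the other is platykurtic.)

X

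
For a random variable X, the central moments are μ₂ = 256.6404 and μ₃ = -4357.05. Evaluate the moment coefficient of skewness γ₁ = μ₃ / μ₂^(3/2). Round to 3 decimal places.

σ = √μ₂ = √256.6404 = 16.02000
σ³ = μ₂^(3/2) = 4111.37921
γ₁ = μ₃/σ³ = -4357.05 / 4111.37921 ≈ -1.060

-1.060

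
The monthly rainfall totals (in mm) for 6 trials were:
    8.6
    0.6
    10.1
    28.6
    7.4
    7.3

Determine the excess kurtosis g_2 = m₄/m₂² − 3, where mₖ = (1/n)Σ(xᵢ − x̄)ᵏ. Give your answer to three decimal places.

x̄ = 10.4333
Σ(xᵢ − x̄)² = 449.2133 ⇒ m₂ = 74.86889
Σ(xᵢ − x̄)⁴ = 118460.5083 ⇒ m₄ = 19743.41805
m₂² = 5605.35052
g_2 = m₄/m₂² − 3 = 3.52225 − 3 ≈ 0.522

0.522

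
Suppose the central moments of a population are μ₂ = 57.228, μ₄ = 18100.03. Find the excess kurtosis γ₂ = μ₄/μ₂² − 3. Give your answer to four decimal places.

2.5267

μ₂² = 57.228² = 3275.04398
μ₄/μ₂² = 18100.03 / 3275.04398 = 5.52665
γ₂ = 5.52665 − 3 ≈ 2.5267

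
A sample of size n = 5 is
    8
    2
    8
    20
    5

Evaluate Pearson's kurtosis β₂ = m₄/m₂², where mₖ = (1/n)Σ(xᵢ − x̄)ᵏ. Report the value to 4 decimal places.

x̄ = 8.6000
Σ(xᵢ − x̄)² = 187.2000 ⇒ m₂ = 37.44000
Σ(xᵢ − x̄)⁴ = 18955.2960 ⇒ m₄ = 3791.05920
m₂² = 1401.75360
β₂ = m₄/m₂² = 3791.05920 / 1401.75360 ≈ 2.7045

2.7045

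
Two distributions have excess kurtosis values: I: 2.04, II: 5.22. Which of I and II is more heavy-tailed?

Higher excess kurtosis ⇒ heavier tails relative to the normal distribution.
2.04 vs 5.22: the larger is 5.22, so II has heavier tails.

II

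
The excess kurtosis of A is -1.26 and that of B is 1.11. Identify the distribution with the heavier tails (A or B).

B

Higher excess kurtosis ⇒ heavier tails relative to the normal distribution.
-1.26 vs 1.11: the larger is 1.11, so B has heavier tails. (B is leptokurtic — heavier-than-normal tails; the other is platykurtic.)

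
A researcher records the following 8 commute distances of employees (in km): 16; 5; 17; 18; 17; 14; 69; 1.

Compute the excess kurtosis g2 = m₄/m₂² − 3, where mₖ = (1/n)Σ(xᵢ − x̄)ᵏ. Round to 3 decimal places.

x̄ = 19.6250
Σ(xᵢ − x̄)² = 3059.8750 ⇒ m₂ = 382.48438
Σ(xᵢ − x̄)⁴ = 6110668.7441 ⇒ m₄ = 763833.59302
m₂² = 146294.29712
g2 = m₄/m₂² − 3 = 5.22121 − 3 ≈ 2.221

2.221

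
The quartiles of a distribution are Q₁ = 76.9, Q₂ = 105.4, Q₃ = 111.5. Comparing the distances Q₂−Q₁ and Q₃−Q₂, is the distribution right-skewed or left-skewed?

Q₂ − Q₁ = 28.5;  Q₃ − Q₂ = 6.1
Q₂ − Q₁ > Q₃ − Q₂ ⇒ the lower half is more spread out ⇒ left-skewed.

left-skewed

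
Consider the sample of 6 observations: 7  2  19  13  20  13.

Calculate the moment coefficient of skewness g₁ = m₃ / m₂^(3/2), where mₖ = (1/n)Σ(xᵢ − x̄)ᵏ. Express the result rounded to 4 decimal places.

x̄ = (7 + 2 + 19 + 13 + 20 + 13) / 6 = 12.3333
deviations (xᵢ − x̄): -5.3333, -10.3333, 6.6667, 0.6667, 7.6667, 0.6667
Σ(xᵢ − x̄)² = 239.3333 ⇒ m₂ = 239.3333/6 = 39.88889
Σ(xᵢ − x̄)³ = -507.5556 ⇒ m₃ = -507.5556/6 = -84.59259
m₂^(3/2) = 39.88889^(1.5) = 251.92885
g₁ = m₃ / m₂^(3/2) = -84.59259 / 251.92885 ≈ -0.3358

-0.3358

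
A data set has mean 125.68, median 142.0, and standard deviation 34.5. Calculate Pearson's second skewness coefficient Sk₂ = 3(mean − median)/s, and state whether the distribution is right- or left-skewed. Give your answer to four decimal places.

Sk₂ = 3(125.68 − 142.0) / 34.5 = 3 × -16.3200 / 34.5
    = -48.9600 / 34.5 ≈ -1.4191
Sk₂ < 0 ⇒ mean < median ⇒ left-skewed (negative skew).

-1.4191, left-skewed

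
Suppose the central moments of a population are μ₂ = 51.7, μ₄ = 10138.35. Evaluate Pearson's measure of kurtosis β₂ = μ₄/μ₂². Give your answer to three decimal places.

μ₂² = 51.7² = 2672.89000
μ₄/μ₂² = 10138.35 / 2672.89000 = 3.79303
β₂ ≈ 3.793

3.793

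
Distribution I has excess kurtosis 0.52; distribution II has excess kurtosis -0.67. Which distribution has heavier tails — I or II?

Higher excess kurtosis ⇒ heavier tails relative to the normal distribution.
0.52 vs -0.67: the larger is 0.52, so I has heavier tails. (I is leptokurtic — heavier-than-normal tails; the other is platykurtic.)

I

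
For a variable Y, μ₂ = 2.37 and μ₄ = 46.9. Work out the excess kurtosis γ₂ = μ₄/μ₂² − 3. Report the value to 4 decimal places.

μ₂² = 2.37² = 5.61690
μ₄/μ₂² = 46.9 / 5.61690 = 8.34980
γ₂ = 8.34980 − 3 ≈ 5.3498

5.3498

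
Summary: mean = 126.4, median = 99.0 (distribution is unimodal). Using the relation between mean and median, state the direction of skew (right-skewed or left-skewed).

mean − median = 126.4 − 99.0 = 27.4
mean > median ⇒ the longer tail is on the right ⇒ right-skewed (positively skewed).

right-skewed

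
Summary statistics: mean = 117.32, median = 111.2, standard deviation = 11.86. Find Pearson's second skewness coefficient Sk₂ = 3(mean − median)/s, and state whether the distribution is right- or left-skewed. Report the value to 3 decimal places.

1.548, right-skewed

Sk₂ = 3(117.32 − 111.2) / 11.86 = 3 × 6.1200 / 11.86
    = 18.3600 / 11.86 ≈ 1.548
Sk₂ > 0 ⇒ mean > median ⇒ right-skewed (positive skew).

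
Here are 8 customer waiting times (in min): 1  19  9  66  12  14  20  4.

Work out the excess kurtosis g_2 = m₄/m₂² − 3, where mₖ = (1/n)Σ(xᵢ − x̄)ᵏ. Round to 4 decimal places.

x̄ = 18.1250
Σ(xᵢ − x̄)² = 2926.8750 ⇒ m₂ = 365.85938
Σ(xᵢ − x̄)⁴ = 5387789.9004 ⇒ m₄ = 673473.73755
m₂² = 133853.08228
g_2 = m₄/m₂² − 3 = 5.03144 − 3 ≈ 2.0314

2.0314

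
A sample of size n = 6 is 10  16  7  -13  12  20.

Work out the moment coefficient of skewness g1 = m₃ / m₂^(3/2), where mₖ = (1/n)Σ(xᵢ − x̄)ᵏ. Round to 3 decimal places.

x̄ = (10 + 16 + 7 - 13 + 12 + 20) / 6 = 8.6667
deviations (xᵢ − x̄): 1.3333, 7.3333, -1.6667, -21.6667, 3.3333, 11.3333
Σ(xᵢ − x̄)² = 667.3333 ⇒ m₂ = 667.3333/6 = 111.22222
Σ(xᵢ − x̄)³ = -8286.4444 ⇒ m₃ = -8286.4444/6 = -1381.07407
m₂^(3/2) = 111.22222^(1.5) = 1172.97121
g1 = m₃ / m₂^(3/2) = -1381.07407 / 1172.97121 ≈ -1.177

-1.177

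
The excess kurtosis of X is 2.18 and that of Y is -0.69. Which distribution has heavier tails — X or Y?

Higher excess kurtosis ⇒ heavier tails relative to the normal distribution.
2.18 vs -0.69: the larger is 2.18, so X has heavier tails. (X is leptokurtic — heavier-than-normal tails; the other is platykurtic.)

X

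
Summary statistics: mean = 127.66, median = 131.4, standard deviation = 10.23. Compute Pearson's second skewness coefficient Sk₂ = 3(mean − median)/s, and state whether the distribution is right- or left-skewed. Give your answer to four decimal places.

Sk₂ = 3(127.66 − 131.4) / 10.23 = 3 × -3.7400 / 10.23
    = -11.2200 / 10.23 ≈ -1.0968
Sk₂ < 0 ⇒ mean < median ⇒ left-skewed (negative skew).

-1.0968, left-skewed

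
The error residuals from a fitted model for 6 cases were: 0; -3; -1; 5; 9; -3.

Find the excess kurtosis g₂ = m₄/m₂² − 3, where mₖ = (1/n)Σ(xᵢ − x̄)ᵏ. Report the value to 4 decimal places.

-0.9746

x̄ = 1.1667
Σ(xᵢ − x̄)² = 116.8333 ⇒ m₂ = 19.47222
Σ(xᵢ − x̄)⁴ = 4607.8194 ⇒ m₄ = 767.96991
m₂² = 379.16744
g₂ = m₄/m₂² − 3 = 2.02541 − 3 ≈ -0.9746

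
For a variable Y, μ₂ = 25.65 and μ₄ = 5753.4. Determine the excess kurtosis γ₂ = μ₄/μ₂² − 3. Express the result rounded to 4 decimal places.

5.7448

μ₂² = 25.65² = 657.92250
μ₄/μ₂² = 5753.4 / 657.92250 = 8.74480
γ₂ = 8.74480 − 3 ≈ 5.7448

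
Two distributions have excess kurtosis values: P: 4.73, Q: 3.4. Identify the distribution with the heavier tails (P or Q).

Higher excess kurtosis ⇒ heavier tails relative to the normal distribution.
4.73 vs 3.4: the larger is 4.73, so P has heavier tails.

P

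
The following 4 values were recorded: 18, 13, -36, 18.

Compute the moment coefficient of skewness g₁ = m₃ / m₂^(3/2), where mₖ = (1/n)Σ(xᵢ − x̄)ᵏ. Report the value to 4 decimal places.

-1.1275

x̄ = (18 + 13 - 36 + 18) / 4 = 3.2500
deviations (xᵢ − x̄): 14.7500, 9.7500, -39.2500, 14.7500
Σ(xᵢ − x̄)² = 2070.7500 ⇒ m₂ = 2070.7500/4 = 517.68750
Σ(xᵢ − x̄)³ = -53122.1250 ⇒ m₃ = -53122.1250/4 = -13280.53125
m₂^(3/2) = 517.68750^(1.5) = 11778.81276
g₁ = m₃ / m₂^(3/2) = -13280.53125 / 11778.81276 ≈ -1.1275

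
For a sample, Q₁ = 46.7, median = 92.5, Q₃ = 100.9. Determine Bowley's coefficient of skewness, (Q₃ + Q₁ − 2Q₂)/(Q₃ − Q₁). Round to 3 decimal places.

-0.690

numerator: Q₃ + Q₁ − 2Q₂ = 100.9 + 46.7 − 2×92.5 = -37.4000
denominator: Q₃ − Q₁ = 100.9 − 46.7 = 54.2000
Bowley skewness = -37.4000 / 54.2000 ≈ -0.690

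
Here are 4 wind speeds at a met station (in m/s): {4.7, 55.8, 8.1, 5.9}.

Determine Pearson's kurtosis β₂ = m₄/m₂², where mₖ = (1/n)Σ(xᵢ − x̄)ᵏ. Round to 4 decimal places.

x̄ = 18.6250
Σ(xᵢ − x̄)² = 1848.5875 ⇒ m₂ = 462.14687
Σ(xᵢ − x̄)⁴ = 1985960.9864 ⇒ m₄ = 496490.24660
m₂² = 213579.73407
β₂ = m₄/m₂² = 496490.24660 / 213579.73407 ≈ 2.3246

2.3246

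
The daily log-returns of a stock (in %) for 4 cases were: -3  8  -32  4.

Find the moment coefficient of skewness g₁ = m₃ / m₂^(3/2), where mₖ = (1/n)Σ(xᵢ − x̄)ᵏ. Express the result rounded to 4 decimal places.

-0.9468

x̄ = (-3 + 8 - 32 + 4) / 4 = -5.7500
deviations (xᵢ − x̄): 2.7500, 13.7500, -26.2500, 9.7500
Σ(xᵢ − x̄)² = 980.7500 ⇒ m₂ = 980.7500/4 = 245.18750
Σ(xᵢ − x̄)³ = -14540.6250 ⇒ m₃ = -14540.6250/4 = -3635.15625
m₂^(3/2) = 245.18750^(1.5) = 3839.25968
g₁ = m₃ / m₂^(3/2) = -3635.15625 / 3839.25968 ≈ -0.9468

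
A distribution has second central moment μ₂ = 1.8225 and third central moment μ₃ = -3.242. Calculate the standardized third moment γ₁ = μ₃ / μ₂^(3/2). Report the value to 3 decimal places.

σ = √μ₂ = √1.8225 = 1.35000
σ³ = μ₂^(3/2) = 2.46038
γ₁ = μ₃/σ³ = -3.242 / 2.46038 ≈ -1.318

-1.318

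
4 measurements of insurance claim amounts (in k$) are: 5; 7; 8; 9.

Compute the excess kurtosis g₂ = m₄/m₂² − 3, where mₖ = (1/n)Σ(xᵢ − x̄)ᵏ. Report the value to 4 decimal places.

x̄ = 7.2500
Σ(xᵢ − x̄)² = 8.7500 ⇒ m₂ = 2.18750
Σ(xᵢ − x̄)⁴ = 35.3281 ⇒ m₄ = 8.83203
m₂² = 4.78516
g₂ = m₄/m₂² − 3 = 1.84571 − 3 ≈ -1.1543

-1.1543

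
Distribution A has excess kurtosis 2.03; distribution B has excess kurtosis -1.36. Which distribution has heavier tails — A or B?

Higher excess kurtosis ⇒ heavier tails relative to the normal distribution.
2.03 vs -1.36: the larger is 2.03, so A has heavier tails. (A is leptokurtic — heavier-than-normal tails; the other is platykurtic.)

A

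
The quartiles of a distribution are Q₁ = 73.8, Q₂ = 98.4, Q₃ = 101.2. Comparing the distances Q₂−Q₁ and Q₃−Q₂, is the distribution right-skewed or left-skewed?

Q₂ − Q₁ = 24.6;  Q₃ − Q₂ = 2.8
Q₂ − Q₁ > Q₃ − Q₂ ⇒ the lower half is more spread out ⇒ left-skewed.

left-skewed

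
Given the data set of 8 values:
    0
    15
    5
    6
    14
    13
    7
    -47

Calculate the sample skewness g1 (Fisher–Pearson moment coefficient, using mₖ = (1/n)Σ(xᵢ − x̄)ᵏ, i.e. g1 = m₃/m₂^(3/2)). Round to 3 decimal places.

-1.985

x̄ = (0 + 15 + 5 + 6 + 14 + 13 + 7 - 47) / 8 = 1.6250
deviations (xᵢ − x̄): -1.6250, 13.3750, 3.3750, 4.3750, 12.3750, 11.3750, 5.3750, -48.6250
Σ(xᵢ − x̄)² = 2887.8750 ⇒ m₂ = 2887.8750/8 = 360.98438
Σ(xᵢ − x̄)³ = -108935.7188 ⇒ m₃ = -108935.7188/8 = -13616.96484
m₂^(3/2) = 360.98438^(1.5) = 6858.55469
g1 = m₃ / m₂^(3/2) = -13616.96484 / 6858.55469 ≈ -1.985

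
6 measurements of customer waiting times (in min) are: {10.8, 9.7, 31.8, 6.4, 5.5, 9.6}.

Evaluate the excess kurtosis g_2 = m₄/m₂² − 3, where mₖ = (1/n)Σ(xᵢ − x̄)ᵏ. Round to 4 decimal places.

x̄ = 12.3000
Σ(xᵢ − x̄)² = 477.6000 ⇒ m₂ = 79.60000
Σ(xᵢ − x̄)⁴ = 148043.8404 ⇒ m₄ = 24673.97340
m₂² = 6336.16000
g_2 = m₄/m₂² − 3 = 3.89415 − 3 ≈ 0.8942

0.8942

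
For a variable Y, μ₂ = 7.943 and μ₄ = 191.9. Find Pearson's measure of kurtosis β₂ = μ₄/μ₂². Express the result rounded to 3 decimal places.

3.042

μ₂² = 7.943² = 63.09125
μ₄/μ₂² = 191.9 / 63.09125 = 3.04163
β₂ ≈ 3.042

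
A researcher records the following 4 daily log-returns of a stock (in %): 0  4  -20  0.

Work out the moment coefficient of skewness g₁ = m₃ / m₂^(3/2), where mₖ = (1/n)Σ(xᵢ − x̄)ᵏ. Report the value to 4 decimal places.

-1.0466

x̄ = (0 + 4 - 20 + 0) / 4 = -4.0000
deviations (xᵢ − x̄): 4.0000, 8.0000, -16.0000, 4.0000
Σ(xᵢ − x̄)² = 352.0000 ⇒ m₂ = 352.0000/4 = 88.00000
Σ(xᵢ − x̄)³ = -3456.0000 ⇒ m₃ = -3456.0000/4 = -864.00000
m₂^(3/2) = 88.00000^(1.5) = 825.51317
g₁ = m₃ / m₂^(3/2) = -864.00000 / 825.51317 ≈ -1.0466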